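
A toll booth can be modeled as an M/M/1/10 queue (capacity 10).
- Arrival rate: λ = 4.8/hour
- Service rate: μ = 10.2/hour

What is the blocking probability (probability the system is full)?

ρ = λ/μ = 4.8/10.2 = 0.470588
P₀ = (1-ρ)/(1-ρ^(K+1)) = (1-0.470588)/(1-0.470588^11) = 0.52941/0.99975 = 0.5295
P_K = P₀×ρ^K = 0.5295 × 0.470588^10 = 0.5295 × 0.0005326 = 0.0002820
Blocking probability = 0.02820%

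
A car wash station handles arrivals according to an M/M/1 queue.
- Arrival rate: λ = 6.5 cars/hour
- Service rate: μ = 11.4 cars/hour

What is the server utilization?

Server utilization: ρ = λ/μ
ρ = 6.5/11.4 = 0.5702
The server is busy 57.02% of the time.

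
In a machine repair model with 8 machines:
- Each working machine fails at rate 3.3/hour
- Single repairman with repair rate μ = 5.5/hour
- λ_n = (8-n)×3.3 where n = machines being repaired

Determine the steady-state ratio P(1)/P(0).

P(1)/P(0) = ∏_{i=0}^{1-1} λ_i/μ_{i+1}
= (8-0)×3.3/5.5
= 4.8000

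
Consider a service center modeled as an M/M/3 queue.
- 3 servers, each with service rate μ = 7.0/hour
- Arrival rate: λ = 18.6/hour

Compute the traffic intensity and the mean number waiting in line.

Traffic intensity: ρ = λ/(cμ) = 18.6/(3×7.0) = 0.8857
Since ρ = 0.8857 < 1, system is stable.
Offered load a = λ/μ = cρ = 18.6/7.0 = 2.6571
P₀ = [ Σₙ₌₀^2 aⁿ/n! + a^3/(3!(1-ρ)) ]⁻¹
Σ = a^0/0! + a^1/1! + a^2/2! = 1.0000 + 2.6571 + 3.5302 = 7.1873
a^3/(3!(1-ρ)) = 18.76051/(6 × 0.1142857) = 27.3591
P₀ = 1/(7.1873 + 27.3591) = 0.02895
Lq = P₀·a^3·ρ / (3!(1-ρ)²) = 0.0289466 × 18.7605 × 0.885714 / (6 × 0.0130612) = 6.1376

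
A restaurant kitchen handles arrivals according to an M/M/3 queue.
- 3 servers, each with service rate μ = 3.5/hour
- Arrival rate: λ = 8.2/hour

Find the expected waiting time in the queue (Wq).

Traffic intensity: ρ = λ/(cμ) = 8.2/(3×3.5) = 0.7810
Since ρ = 0.7810 < 1, system is stable.
Offered load a = λ/μ = cρ = 8.2/3.5 = 2.3429
P₀ = [ Σₙ₌₀^2 aⁿ/n! + a^3/(3!(1-ρ)) ]⁻¹
Σ = a^0/0! + a^1/1! + a^2/2! = 1.00000 + 2.34286 + 2.74449 = 6.0873
a^3/(3!(1-ρ)) = 12.8599/(6 × 0.219048) = 9.7847
P₀ = 1/(6.0873 + 9.7847) = 0.06300
Lq = P₀·a^3·ρ / (3!(1-ρ)²) = 0.06300 × 12.8599 × 0.7810 / (6 × 0.04798) = 2.1979
Wq = Lq/λ = 2.1979/8.2 = 0.2680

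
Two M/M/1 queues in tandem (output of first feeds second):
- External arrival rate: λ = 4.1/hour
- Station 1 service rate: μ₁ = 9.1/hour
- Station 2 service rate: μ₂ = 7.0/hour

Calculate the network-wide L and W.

By Jackson's theorem, each station behaves as independent M/M/1.
Station 1: ρ₁ = 4.1/9.1 = 0.4505, L₁ = ρ₁/(1-ρ₁) = λ/(μ₁-λ) = 4.1/5.00 = 0.8200
Station 2: ρ₂ = 4.1/7.0 = 0.5857, L₂ = ρ₂/(1-ρ₂) = λ/(μ₂-λ) = 4.1/2.90 = 1.4138
Total: L = L₁ + L₂ = 0.8200 + 1.4138 = 2.2338
W = L/λ = 2.2338/4.1 = 0.5448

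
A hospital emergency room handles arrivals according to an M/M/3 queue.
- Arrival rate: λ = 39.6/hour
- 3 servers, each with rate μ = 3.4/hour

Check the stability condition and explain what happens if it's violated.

Stability requires ρ = λ/(cμ) < 1
ρ = 39.6/(3 × 3.4) = 39.6/10.20 = 3.8824
Since 3.8824 ≥ 1, the system is UNSTABLE.
Need c > λ/μ = 39.6/3.4 = 11.65.
Minimum servers needed: c = 12.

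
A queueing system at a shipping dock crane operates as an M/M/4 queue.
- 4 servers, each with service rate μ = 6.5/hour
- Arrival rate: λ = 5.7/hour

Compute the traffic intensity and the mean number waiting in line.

Traffic intensity: ρ = λ/(cμ) = 5.7/(4×6.5) = 0.2192
Since ρ = 0.2192 < 1, system is stable.
Offered load a = λ/μ = cρ = 5.7/6.5 = 0.8769
P₀ = [ Σₙ₌₀^3 aⁿ/n! + a^4/(4!(1-ρ)) ]⁻¹
Σ = a^0/0! + a^1/1! + a^2/2! + a^3/3! = 1.0000 + 0.8769 + 0.3845 + 0.1124 = 2.3738
a^4/(4!(1-ρ)) = 0.5914/(24 × 0.7808) = 0.03156
P₀ = 1/(2.3738 + 0.03156) = 0.4157
Lq = P₀·a^4·ρ / (4!(1-ρ)²) = 0.41574 × 0.59135 × 0.21923 / (24 × 0.60960) = 0.003684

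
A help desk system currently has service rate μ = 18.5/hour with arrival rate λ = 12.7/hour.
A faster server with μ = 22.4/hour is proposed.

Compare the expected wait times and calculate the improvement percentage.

System 1: ρ₁ = 12.7/18.5 = 0.6865, W₁ = 1/(18.5-12.7) = 0.17241
System 2: ρ₂ = 12.7/22.4 = 0.5670, W₂ = 1/(22.4-12.7) = 0.10309
Improvement: (W₁-W₂)/W₁ = (0.17241-0.10309)/0.17241 = 40.21%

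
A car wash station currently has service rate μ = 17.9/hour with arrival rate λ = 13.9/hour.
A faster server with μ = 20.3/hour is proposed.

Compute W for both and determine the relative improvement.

System 1: ρ₁ = 13.9/17.9 = 0.7765, W₁ = 1/(17.9-13.9) = 0.25000
System 2: ρ₂ = 13.9/20.3 = 0.6847, W₂ = 1/(20.3-13.9) = 0.15625
Improvement: (W₁-W₂)/W₁ = (0.25000-0.15625)/0.25000 = 37.50%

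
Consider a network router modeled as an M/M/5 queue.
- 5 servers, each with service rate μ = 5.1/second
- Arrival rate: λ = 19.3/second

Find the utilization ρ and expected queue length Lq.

Traffic intensity: ρ = λ/(cμ) = 19.3/(5×5.1) = 0.7569
Since ρ = 0.7569 < 1, system is stable.
Offered load a = λ/μ = cρ = 19.3/5.1 = 3.7843
P₀ = [ Σₙ₌₀^4 aⁿ/n! + a^5/(5!(1-ρ)) ]⁻¹
Σ = a^0/0! + a^1/1! + a^2/2! + a^3/3! + a^4/4! = 1.00000 + 3.78431 + 7.16052 + 9.03255 + 8.54550 = 29.5229
a^5/(5!(1-ρ)) = 776.1321/(120 × 0.243137) = 26.6013
P₀ = 1/(29.5229 + 26.6013) = 0.01782
Lq = P₀·a^5·ρ / (5!(1-ρ)²) = 0.017818 × 776.1321 × 0.75686 / (120 × 0.059116) = 1.4754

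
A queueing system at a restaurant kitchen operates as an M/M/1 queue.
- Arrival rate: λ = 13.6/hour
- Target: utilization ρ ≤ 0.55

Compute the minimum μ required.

ρ = λ/μ, so μ = λ/ρ
μ ≥ 13.6/0.55 = 24.7273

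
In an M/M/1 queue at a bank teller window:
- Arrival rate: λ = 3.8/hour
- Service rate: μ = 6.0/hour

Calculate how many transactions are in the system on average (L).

ρ = λ/μ = 3.8/6.0 = 0.6333
For M/M/1: L = λ/(μ-λ)
L = 3.8/(6.0-3.8) = 3.8/2.20
L = 1.7273 transactions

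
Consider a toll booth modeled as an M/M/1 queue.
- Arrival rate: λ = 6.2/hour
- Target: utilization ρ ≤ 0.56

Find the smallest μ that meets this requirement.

ρ = λ/μ, so μ = λ/ρ
μ ≥ 6.2/0.56 = 11.0714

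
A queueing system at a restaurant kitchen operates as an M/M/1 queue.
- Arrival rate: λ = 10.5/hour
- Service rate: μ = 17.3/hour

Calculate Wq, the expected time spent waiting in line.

First, compute utilization: ρ = λ/μ = 10.5/17.3 = 0.6069
For M/M/1: Wq = λ/(μ(μ-λ))
Wq = 10.5/(17.3 × (17.3-10.5))
Wq = 10.5/(17.3 × 6.80)
Wq = 0.08926 hours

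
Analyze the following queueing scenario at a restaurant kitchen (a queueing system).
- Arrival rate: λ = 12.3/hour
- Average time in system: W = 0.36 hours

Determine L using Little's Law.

Little's Law: L = λW
L = 12.3 × 0.36 = 4.4280 orders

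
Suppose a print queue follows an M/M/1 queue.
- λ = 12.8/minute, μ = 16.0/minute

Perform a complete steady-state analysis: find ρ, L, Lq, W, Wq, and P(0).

Step 1: ρ = λ/μ = 12.8/16.0 = 0.8000
Step 2: L = λ/(μ-λ) = 12.8/3.20 = 4.0000
Step 3: Lq = λ²/(μ(μ-λ)) = 163.84/(16.0×3.20) = 3.2000
Step 4: W = 1/(μ-λ) = 1/3.20 = 0.3125
Step 5: Wq = λ/(μ(μ-λ)) = 12.8/(16.0×3.20) = 0.2500
Step 6: P(0) = 1-ρ = 0.2000
Verify: L = λW = 12.8×0.3125 = 4.0000 ✔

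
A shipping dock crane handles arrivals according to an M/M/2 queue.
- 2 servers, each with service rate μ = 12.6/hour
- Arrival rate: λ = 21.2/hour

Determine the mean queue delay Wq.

Traffic intensity: ρ = λ/(cμ) = 21.2/(2×12.6) = 0.8413
Since ρ = 0.8413 < 1, system is stable.
Offered load a = λ/μ = cρ = 21.2/12.6 = 1.6825
P₀ = [ Σₙ₌₀^1 aⁿ/n! + a^2/(2!(1-ρ)) ]⁻¹
Σ = a^0/0! + a^1/1! = 1.0000 + 1.6825 = 2.6825
a^2/(2!(1-ρ)) = 2.83094/(2 × 0.158730) = 8.9175
P₀ = 1/(2.6825 + 8.9175) = 0.08621
Lq = P₀·a^2·ρ / (2!(1-ρ)²) = 0.0862069 × 2.83094 × 0.841270 / (2 × 0.0251953) = 4.0744
Wq = Lq/λ = 4.0744/21.2 = 0.1922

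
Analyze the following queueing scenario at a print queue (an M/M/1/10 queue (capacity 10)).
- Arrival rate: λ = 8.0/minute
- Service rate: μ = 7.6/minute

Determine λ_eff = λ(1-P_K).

ρ = λ/μ = 8.0/7.6 = 1.05263
P₀ = (1-ρ)/(1-ρ^(K+1)) = (1-1.05263)/(1-1.05263^11) = -0.052630/-0.75806 = 0.06943
P_K = P₀×ρ^K = 0.06943 × 1.05263^10 = 0.06943 × 1.6702 = 0.1160
λ_eff = λ(1-P_K) = 8.0 × (1 - 0.115955) = 8.0 × 0.884045 = 7.0724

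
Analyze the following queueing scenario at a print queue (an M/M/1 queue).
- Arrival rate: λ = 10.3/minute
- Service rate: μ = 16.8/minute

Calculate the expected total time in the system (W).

First, compute utilization: ρ = λ/μ = 10.3/16.8 = 0.6131
For M/M/1: W = 1/(μ-λ)
W = 1/(16.8-10.3) = 1/6.50
W = 0.1538 minutes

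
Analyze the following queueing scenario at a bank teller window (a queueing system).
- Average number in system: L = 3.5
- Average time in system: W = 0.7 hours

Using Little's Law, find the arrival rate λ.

Little's Law: L = λW, so λ = L/W
λ = 3.5/0.7 = 5.0000 transactions/hour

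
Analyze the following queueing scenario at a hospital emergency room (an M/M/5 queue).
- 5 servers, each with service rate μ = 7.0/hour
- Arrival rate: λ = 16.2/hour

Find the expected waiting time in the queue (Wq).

Traffic intensity: ρ = λ/(cμ) = 16.2/(5×7.0) = 0.4629
Since ρ = 0.4629 < 1, system is stable.
Offered load a = λ/μ = cρ = 16.2/7.0 = 2.3143
P₀ = [ Σₙ₌₀^4 aⁿ/n! + a^5/(5!(1-ρ)) ]⁻¹
Σ = a^0/0! + a^1/1! + a^2/2! + a^3/3! + a^4/4! = 1.00000 + 2.31429 + 2.67796 + 2.06585 + 1.19524 = 9.2533
a^5/(5!(1-ρ)) = 66.3873/(120 × 0.537143) = 1.0299
P₀ = 1/(9.2533 + 1.0299) = 0.09725
Lq = P₀·a^5·ρ / (5!(1-ρ)²) = 0.097245 × 66.3873 × 0.46286 / (120 × 0.28852) = 0.08631
Wq = Lq/λ = 0.08631/16.2 = 0.005328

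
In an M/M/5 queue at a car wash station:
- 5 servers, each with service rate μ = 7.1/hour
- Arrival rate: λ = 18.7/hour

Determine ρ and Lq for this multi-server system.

Traffic intensity: ρ = λ/(cμ) = 18.7/(5×7.1) = 0.5268
Since ρ = 0.5268 < 1, system is stable.
Offered load a = λ/μ = cρ = 18.7/7.1 = 2.6338
P₀ = [ Σₙ₌₀^4 aⁿ/n! + a^5/(5!(1-ρ)) ]⁻¹
Σ = a^0/0! + a^1/1! + a^2/2! + a^3/3! + a^4/4! = 1.0000 + 2.6338 + 3.4685 + 3.0451 + 2.0050 = 12.1524
a^5/(5!(1-ρ)) = 126.7408/(120 × 0.47324) = 2.2318
P₀ = 1/(12.1524 + 2.2318) = 0.06952
Lq = P₀·a^5·ρ / (5!(1-ρ)²) = 0.06952 × 126.7408 × 0.5268 / (120 × 0.2240) = 0.1727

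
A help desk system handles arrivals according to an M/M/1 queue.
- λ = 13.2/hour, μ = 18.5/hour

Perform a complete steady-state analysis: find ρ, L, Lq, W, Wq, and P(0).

Step 1: ρ = λ/μ = 13.2/18.5 = 0.7135
Step 2: L = λ/(μ-λ) = 13.2/5.30 = 2.4906
Step 3: Lq = λ²/(μ(μ-λ)) = 174.24/(18.5×5.30) = 1.7771
Step 4: W = 1/(μ-λ) = 1/5.30 = 0.18868
Step 5: Wq = λ/(μ(μ-λ)) = 13.2/(18.5×5.30) = 0.1346
Step 6: P(0) = 1-ρ = 0.2865
Verify: L = λW = 13.2×0.18868 = 2.4906 ✔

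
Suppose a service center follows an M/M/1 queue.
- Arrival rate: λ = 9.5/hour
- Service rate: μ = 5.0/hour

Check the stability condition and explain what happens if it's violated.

Stability requires ρ = λ/(cμ) < 1
ρ = 9.5/(1 × 5.0) = 9.5/5.00 = 1.9000
Since 1.9000 ≥ 1, the system is UNSTABLE.
Queue grows without bound. Need μ > λ = 9.5.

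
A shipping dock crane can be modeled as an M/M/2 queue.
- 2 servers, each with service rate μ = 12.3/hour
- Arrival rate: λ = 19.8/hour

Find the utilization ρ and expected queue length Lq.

Traffic intensity: ρ = λ/(cμ) = 19.8/(2×12.3) = 0.8049
Since ρ = 0.8049 < 1, system is stable.
Offered load a = λ/μ = cρ = 19.8/12.3 = 1.6098
P₀ = [ Σₙ₌₀^1 aⁿ/n! + a^2/(2!(1-ρ)) ]⁻¹
Σ = a^0/0! + a^1/1! = 1.0000 + 1.6098 = 2.6098
a^2/(2!(1-ρ)) = 2.59131/(2 × 0.195122) = 6.6402
P₀ = 1/(2.6098 + 6.6402) = 0.1081
Lq = P₀·a^2·ρ / (2!(1-ρ)²) = 0.1081 × 2.5913 × 0.8049 / (2 × 0.03807) = 2.9612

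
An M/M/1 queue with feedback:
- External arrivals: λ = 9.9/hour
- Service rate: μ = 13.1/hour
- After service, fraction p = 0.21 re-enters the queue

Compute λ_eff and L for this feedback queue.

Effective arrival rate: λ_eff = λ/(1-p) = 9.9/(1-0.21) = 9.9/0.79 = 12.531646
ρ = λ_eff/μ = 12.531646/13.1 = 0.9566142
L = ρ/(1-ρ) = 0.9566142/(1-0.9566142) = 22.0490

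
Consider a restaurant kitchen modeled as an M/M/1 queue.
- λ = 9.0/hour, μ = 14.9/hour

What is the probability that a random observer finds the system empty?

ρ = λ/μ = 9.0/14.9 = 0.6040
P(0) = 1 - ρ = 1 - 0.6040 = 0.3960
The server is idle 39.60% of the time.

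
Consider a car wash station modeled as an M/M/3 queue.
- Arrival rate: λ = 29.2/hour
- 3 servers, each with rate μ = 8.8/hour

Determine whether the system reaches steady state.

Stability requires ρ = λ/(cμ) < 1
ρ = 29.2/(3 × 8.8) = 29.2/26.40 = 1.1061
Since 1.1061 ≥ 1, the system is UNSTABLE.
Need c > λ/μ = 29.2/8.8 = 3.32.
Minimum servers needed: c = 4.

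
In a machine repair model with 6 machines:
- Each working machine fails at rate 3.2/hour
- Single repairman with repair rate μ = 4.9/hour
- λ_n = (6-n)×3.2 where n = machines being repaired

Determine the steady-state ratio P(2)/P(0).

P(2)/P(0) = ∏_{i=0}^{2-1} λ_i/μ_{i+1}
= (6-0)×3.2/4.9 × (6-1)×3.2/4.9
= 12.7947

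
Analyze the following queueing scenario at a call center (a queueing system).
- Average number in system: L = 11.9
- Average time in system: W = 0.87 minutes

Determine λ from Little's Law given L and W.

Little's Law: L = λW, so λ = L/W
λ = 11.9/0.87 = 13.6782 calls/minute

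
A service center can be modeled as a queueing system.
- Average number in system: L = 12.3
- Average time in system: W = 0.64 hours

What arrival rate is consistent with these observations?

Little's Law: L = λW, so λ = L/W
λ = 12.3/0.64 = 19.2188 customers/hour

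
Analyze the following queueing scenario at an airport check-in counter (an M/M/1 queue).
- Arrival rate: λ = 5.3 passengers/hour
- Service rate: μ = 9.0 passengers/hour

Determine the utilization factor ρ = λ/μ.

Server utilization: ρ = λ/μ
ρ = 5.3/9.0 = 0.5889
The server is busy 58.89% of the time.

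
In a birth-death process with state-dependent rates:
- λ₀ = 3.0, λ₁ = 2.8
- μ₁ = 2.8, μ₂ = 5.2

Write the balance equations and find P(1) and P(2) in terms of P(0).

Balance equations:
State 0: λ₀P₀ = μ₁P₁ → P₁ = (λ₀/μ₁)P₀ = (3.0/2.8)P₀ = 1.0714P₀
State 1: P₂ = (λ₀λ₁)/(μ₁μ₂)P₀ = (3.0×2.8)/(2.8×5.2)P₀ = 0.5769P₀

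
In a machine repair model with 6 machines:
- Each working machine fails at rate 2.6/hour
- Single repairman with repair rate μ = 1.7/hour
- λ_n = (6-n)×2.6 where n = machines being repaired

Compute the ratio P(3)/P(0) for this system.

P(3)/P(0) = ∏_{i=0}^{3-1} λ_i/μ_{i+1}
= (6-0)×2.6/1.7 × (6-1)×2.6/1.7 × (6-2)×2.6/1.7
= 429.2937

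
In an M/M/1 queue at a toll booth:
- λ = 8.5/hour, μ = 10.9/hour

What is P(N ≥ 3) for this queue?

ρ = λ/μ = 8.5/10.9 = 0.7798
P(N ≥ n) = ρⁿ
P(N ≥ 3) = 0.7798^3
P(N ≥ 3) = 0.4742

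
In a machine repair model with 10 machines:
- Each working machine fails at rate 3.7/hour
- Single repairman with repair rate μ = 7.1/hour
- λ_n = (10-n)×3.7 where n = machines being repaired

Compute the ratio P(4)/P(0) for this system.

P(4)/P(0) = ∏_{i=0}^{4-1} λ_i/μ_{i+1}
= (10-0)×3.7/7.1 × (10-1)×3.7/7.1 × (10-2)×3.7/7.1 × (10-3)×3.7/7.1
= 371.7098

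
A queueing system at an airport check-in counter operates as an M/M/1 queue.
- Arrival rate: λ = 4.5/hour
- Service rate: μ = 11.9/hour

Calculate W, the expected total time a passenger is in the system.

First, compute utilization: ρ = λ/μ = 4.5/11.9 = 0.3782
For M/M/1: W = 1/(μ-λ)
W = 1/(11.9-4.5) = 1/7.40
W = 0.1351 hours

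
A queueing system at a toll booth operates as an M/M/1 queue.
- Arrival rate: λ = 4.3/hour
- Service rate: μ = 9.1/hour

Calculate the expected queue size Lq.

ρ = λ/μ = 4.3/9.1 = 0.4725
For M/M/1: Lq = λ²/(μ(μ-λ))
Lq = 18.49/(9.1 × 4.80)
Lq = 0.4233 vehicles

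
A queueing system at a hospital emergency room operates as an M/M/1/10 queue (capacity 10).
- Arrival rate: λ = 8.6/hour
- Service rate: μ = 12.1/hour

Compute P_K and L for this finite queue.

ρ = λ/μ = 8.6/12.1 = 0.710744
P₀ = (1-ρ)/(1-ρ^(K+1)) = (1-0.710744)/(1-0.710744^11) = 0.2893/0.9766 = 0.2962
P_K = P₀×ρ^K = 0.29618 × 0.710744^10 = 0.29618 × 0.032895 = 0.009743
Blocking probability P_10 = 0.009743 (0.97%)
L = ρ[1 - (K+1)ρ^K + Kρ^(K+1)] / [(1-ρ)(1-ρ^(K+1))]
L = 0.710744 × (1 - 11×0.032895 + 10×0.023380) / ((1 - 0.710744) × (1 - 0.023380)) = 2.1938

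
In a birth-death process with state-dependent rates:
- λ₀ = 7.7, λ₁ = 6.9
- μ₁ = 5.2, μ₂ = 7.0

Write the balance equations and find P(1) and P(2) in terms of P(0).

Balance equations:
State 0: λ₀P₀ = μ₁P₁ → P₁ = (λ₀/μ₁)P₀ = (7.7/5.2)P₀ = 1.4808P₀
State 1: P₂ = (λ₀λ₁)/(μ₁μ₂)P₀ = (7.7×6.9)/(5.2×7.0)P₀ = 1.4596P₀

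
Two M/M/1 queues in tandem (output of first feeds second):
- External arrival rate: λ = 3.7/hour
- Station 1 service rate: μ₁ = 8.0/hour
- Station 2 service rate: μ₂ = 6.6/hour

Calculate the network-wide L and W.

By Jackson's theorem, each station behaves as independent M/M/1.
Station 1: ρ₁ = 3.7/8.0 = 0.4625, L₁ = ρ₁/(1-ρ₁) = λ/(μ₁-λ) = 3.7/4.30 = 0.860465
Station 2: ρ₂ = 3.7/6.6 = 0.5606, L₂ = ρ₂/(1-ρ₂) = λ/(μ₂-λ) = 3.7/2.90 = 1.27586
Total: L = L₁ + L₂ = 0.860465 + 1.27586 = 2.1363
W = L/λ = 2.1363/3.7 = 0.5774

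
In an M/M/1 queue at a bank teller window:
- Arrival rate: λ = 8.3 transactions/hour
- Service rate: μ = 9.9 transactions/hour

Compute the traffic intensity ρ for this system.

Server utilization: ρ = λ/μ
ρ = 8.3/9.9 = 0.8384
The server is busy 83.84% of the time.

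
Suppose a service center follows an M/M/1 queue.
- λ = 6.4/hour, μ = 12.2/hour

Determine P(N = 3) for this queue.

ρ = λ/μ = 6.4/12.2 = 0.5246
P(n) = (1-ρ)ρⁿ
P(3) = (1-0.5246) × 0.5246^3
P(3) = 0.47540 × 0.14437
P(3) = 0.06863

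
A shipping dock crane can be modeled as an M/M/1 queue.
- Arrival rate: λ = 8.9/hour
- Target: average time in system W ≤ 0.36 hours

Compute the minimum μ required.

For M/M/1: W = 1/(μ-λ)
Need W ≤ 0.36, so 1/(μ-λ) ≤ 0.36
μ - λ ≥ 1/0.36 = 2.7778
μ ≥ 8.9 + 2.7778 = 11.6778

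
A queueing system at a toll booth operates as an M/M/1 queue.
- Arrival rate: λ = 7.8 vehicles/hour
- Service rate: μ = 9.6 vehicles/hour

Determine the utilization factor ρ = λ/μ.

Server utilization: ρ = λ/μ
ρ = 7.8/9.6 = 0.8125
The server is busy 81.25% of the time.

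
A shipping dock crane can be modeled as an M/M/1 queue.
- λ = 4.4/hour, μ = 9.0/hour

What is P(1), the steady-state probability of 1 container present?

ρ = λ/μ = 4.4/9.0 = 0.4889
P(n) = (1-ρ)ρⁿ
P(1) = (1-0.4889) × 0.4889^1
P(1) = 0.5111 × 0.4889
P(1) = 0.2499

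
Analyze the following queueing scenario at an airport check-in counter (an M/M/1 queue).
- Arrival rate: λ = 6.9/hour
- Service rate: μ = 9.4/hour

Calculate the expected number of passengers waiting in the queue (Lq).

ρ = λ/μ = 6.9/9.4 = 0.7340
For M/M/1: Lq = λ²/(μ(μ-λ))
Lq = 47.61/(9.4 × 2.50)
Lq = 2.0260 passengers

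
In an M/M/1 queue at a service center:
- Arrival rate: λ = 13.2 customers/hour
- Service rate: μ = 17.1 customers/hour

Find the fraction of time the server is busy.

Server utilization: ρ = λ/μ
ρ = 13.2/17.1 = 0.7719
The server is busy 77.19% of the time.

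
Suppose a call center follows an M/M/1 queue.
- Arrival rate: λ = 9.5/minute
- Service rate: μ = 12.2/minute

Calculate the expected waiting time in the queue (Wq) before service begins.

First, compute utilization: ρ = λ/μ = 9.5/12.2 = 0.7787
For M/M/1: Wq = λ/(μ(μ-λ))
Wq = 9.5/(12.2 × (12.2-9.5))
Wq = 9.5/(12.2 × 2.70)
Wq = 0.2884 minutes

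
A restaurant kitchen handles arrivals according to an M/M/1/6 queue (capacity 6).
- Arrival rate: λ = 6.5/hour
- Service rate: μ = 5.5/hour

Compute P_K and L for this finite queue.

ρ = λ/μ = 6.5/5.5 = 1.18182
P₀ = (1-ρ)/(1-ρ^(K+1)) = (1-1.18182)/(1-1.18182^7) = -0.18182/-2.2200 = 0.08190
P_K = P₀×ρ^K = 0.08190 × 1.18182^6 = 0.08190 × 2.7246 = 0.2231
Blocking probability P_6 = 0.2231 (22.31%)
L = ρ[1 - (K+1)ρ^K + Kρ^(K+1)] / [(1-ρ)(1-ρ^(K+1))]
L = 1.18182 × (1 - 7×2.724633 + 6×3.220026) / ((1 - 1.18182) × (1 - 3.220026)) = 3.6532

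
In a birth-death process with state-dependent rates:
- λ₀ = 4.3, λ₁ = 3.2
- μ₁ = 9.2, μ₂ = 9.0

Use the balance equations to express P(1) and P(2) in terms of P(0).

Balance equations:
State 0: λ₀P₀ = μ₁P₁ → P₁ = (λ₀/μ₁)P₀ = (4.3/9.2)P₀ = 0.4674P₀
State 1: P₂ = (λ₀λ₁)/(μ₁μ₂)P₀ = (4.3×3.2)/(9.2×9.0)P₀ = 0.1662P₀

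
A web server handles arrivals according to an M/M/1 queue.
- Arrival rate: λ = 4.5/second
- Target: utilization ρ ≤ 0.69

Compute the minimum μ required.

ρ = λ/μ, so μ = λ/ρ
μ ≥ 4.5/0.69 = 6.5217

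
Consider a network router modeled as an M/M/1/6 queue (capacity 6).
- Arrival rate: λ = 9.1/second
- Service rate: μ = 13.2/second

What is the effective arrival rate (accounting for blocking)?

ρ = λ/μ = 9.1/13.2 = 0.6894
P₀ = (1-ρ)/(1-ρ^(K+1)) = (1-0.6894)/(1-0.6894^7) = 0.3106/0.9260 = 0.3354
P_K = P₀×ρ^K = 0.33543 × 0.6894^6 = 0.33543 × 0.10736 = 0.03601
λ_eff = λ(1-P_K) = 9.1 × (1 - 0.03601) = 9.1 × 0.96399 = 8.7723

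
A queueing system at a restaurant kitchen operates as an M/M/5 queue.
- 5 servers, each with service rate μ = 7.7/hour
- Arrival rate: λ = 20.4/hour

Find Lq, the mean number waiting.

Traffic intensity: ρ = λ/(cμ) = 20.4/(5×7.7) = 0.5299
Since ρ = 0.5299 < 1, system is stable.
Offered load a = λ/μ = cρ = 20.4/7.7 = 2.6494
P₀ = [ Σₙ₌₀^4 aⁿ/n! + a^5/(5!(1-ρ)) ]⁻¹
Σ = a^0/0! + a^1/1! + a^2/2! + a^3/3! + a^4/4! = 1.0000 + 2.6494 + 3.5095 + 3.0993 + 2.0528 = 12.3110
a^5/(5!(1-ρ)) = 130.5261/(120 × 0.47013) = 2.3137
P₀ = 1/(12.3110 + 2.3137) = 0.06838
Lq = P₀·a^5·ρ / (5!(1-ρ)²) = 0.06838 × 130.5261 × 0.5299 / (120 × 0.2210) = 0.1783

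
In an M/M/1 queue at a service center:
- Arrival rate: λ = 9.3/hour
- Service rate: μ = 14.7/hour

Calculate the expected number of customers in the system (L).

ρ = λ/μ = 9.3/14.7 = 0.6327
For M/M/1: L = λ/(μ-λ)
L = 9.3/(14.7-9.3) = 9.3/5.40
L = 1.7222 customers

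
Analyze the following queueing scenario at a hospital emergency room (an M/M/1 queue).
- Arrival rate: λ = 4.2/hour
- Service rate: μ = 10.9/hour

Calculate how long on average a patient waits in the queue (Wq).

First, compute utilization: ρ = λ/μ = 4.2/10.9 = 0.3853
For M/M/1: Wq = λ/(μ(μ-λ))
Wq = 4.2/(10.9 × (10.9-4.2))
Wq = 4.2/(10.9 × 6.70)
Wq = 0.05751 hours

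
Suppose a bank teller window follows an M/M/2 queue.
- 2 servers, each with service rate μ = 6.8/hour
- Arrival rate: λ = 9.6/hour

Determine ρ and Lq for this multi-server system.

Traffic intensity: ρ = λ/(cμ) = 9.6/(2×6.8) = 0.7059
Since ρ = 0.7059 < 1, system is stable.
Offered load a = λ/μ = cρ = 9.6/6.8 = 1.4118
P₀ = [ Σₙ₌₀^1 aⁿ/n! + a^2/(2!(1-ρ)) ]⁻¹
Σ = a^0/0! + a^1/1! = 1.0000 + 1.4118 = 2.4118
a^2/(2!(1-ρ)) = 1.9931/(2 × 0.29412) = 3.3882
P₀ = 1/(2.4118 + 3.3882) = 0.1724
Lq = P₀·a^2·ρ / (2!(1-ρ)²) = 0.17241 × 1.9931 × 0.70588 / (2 × 0.086505) = 1.4020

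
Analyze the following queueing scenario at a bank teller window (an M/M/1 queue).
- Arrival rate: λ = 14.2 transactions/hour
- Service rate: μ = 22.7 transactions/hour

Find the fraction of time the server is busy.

Server utilization: ρ = λ/μ
ρ = 14.2/22.7 = 0.6256
The server is busy 62.56% of the time.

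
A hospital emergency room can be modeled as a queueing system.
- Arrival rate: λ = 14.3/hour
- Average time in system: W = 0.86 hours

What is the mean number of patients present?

Little's Law: L = λW
L = 14.3 × 0.86 = 12.2980 patients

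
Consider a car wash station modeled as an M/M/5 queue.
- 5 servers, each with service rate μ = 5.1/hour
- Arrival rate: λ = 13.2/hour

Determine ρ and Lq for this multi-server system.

Traffic intensity: ρ = λ/(cμ) = 13.2/(5×5.1) = 0.5176
Since ρ = 0.5176 < 1, system is stable.
Offered load a = λ/μ = cρ = 13.2/5.1 = 2.5882
P₀ = [ Σₙ₌₀^4 aⁿ/n! + a^5/(5!(1-ρ)) ]⁻¹
Σ = a^0/0! + a^1/1! + a^2/2! + a^3/3! + a^4/4! = 1.00000 + 2.58824 + 3.34948 + 2.88975 + 1.86984 = 11.6973
a^5/(5!(1-ρ)) = 116.1499/(120 × 0.48235) = 2.0067
P₀ = 1/(11.6973 + 2.0067) = 0.07297
Lq = P₀·a^5·ρ / (5!(1-ρ)²) = 0.07297 × 116.1499 × 0.5176 / (120 × 0.2327) = 0.1571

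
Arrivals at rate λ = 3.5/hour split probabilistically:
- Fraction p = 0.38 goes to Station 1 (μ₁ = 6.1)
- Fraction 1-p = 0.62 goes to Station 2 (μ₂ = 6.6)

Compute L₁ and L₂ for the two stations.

Effective rates: λ₁ = 3.5×0.38 = 1.33, λ₂ = 3.5×0.62 = 2.17
Station 1: ρ₁ = 1.33/6.1 = 0.2180, L₁ = ρ₁/(1-ρ₁) = 0.2180/(1-0.2180) = 0.2788
Station 2: ρ₂ = 2.17/6.6 = 0.32879, L₂ = ρ₂/(1-ρ₂) = 0.32879/(1-0.32879) = 0.4898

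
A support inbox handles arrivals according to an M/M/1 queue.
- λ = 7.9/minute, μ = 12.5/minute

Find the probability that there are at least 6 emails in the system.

ρ = λ/μ = 7.9/12.5 = 0.6320
P(N ≥ n) = ρⁿ
P(N ≥ 6) = 0.6320^6
P(N ≥ 6) = 0.06372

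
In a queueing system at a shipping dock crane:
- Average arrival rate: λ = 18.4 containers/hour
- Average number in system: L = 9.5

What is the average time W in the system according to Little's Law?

Little's Law: L = λW, so W = L/λ
W = 9.5/18.4 = 0.5163 hours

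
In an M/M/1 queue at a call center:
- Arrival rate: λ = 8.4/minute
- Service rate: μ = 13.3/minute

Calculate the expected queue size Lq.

ρ = λ/μ = 8.4/13.3 = 0.6316
For M/M/1: Lq = λ²/(μ(μ-λ))
Lq = 70.56/(13.3 × 4.90)
Lq = 1.0827 calls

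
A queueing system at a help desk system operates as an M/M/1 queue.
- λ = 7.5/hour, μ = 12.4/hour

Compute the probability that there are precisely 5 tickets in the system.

ρ = λ/μ = 7.5/12.4 = 0.60484
P(n) = (1-ρ)ρⁿ
P(5) = (1-0.60484) × 0.60484^5
P(5) = 0.3952 × 0.08095
P(5) = 0.03199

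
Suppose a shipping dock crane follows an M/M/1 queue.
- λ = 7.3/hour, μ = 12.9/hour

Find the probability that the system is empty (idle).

ρ = λ/μ = 7.3/12.9 = 0.5659
P(0) = 1 - ρ = 1 - 0.5659 = 0.4341
The server is idle 43.41% of the time.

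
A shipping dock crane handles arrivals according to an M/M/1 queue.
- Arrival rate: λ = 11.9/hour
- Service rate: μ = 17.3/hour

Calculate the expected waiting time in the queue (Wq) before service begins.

First, compute utilization: ρ = λ/μ = 11.9/17.3 = 0.6879
For M/M/1: Wq = λ/(μ(μ-λ))
Wq = 11.9/(17.3 × (17.3-11.9))
Wq = 11.9/(17.3 × 5.40)
Wq = 0.1274 hours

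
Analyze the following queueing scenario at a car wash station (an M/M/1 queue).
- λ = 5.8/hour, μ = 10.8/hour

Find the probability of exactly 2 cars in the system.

ρ = λ/μ = 5.8/10.8 = 0.5370
P(n) = (1-ρ)ρⁿ
P(2) = (1-0.5370) × 0.5370^2
P(2) = 0.4630 × 0.2884
P(2) = 0.1335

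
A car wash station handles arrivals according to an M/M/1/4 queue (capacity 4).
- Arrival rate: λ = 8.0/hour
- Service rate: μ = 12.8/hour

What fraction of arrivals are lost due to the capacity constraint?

ρ = λ/μ = 8.0/12.8 = 0.6250
P₀ = (1-ρ)/(1-ρ^(K+1)) = (1-0.6250)/(1-0.6250^5) = 0.3750/0.9046 = 0.4145
P_K = P₀×ρ^K = 0.4145 × 0.6250^4 = 0.4145 × 0.1526 = 0.06325
Blocking probability = 6.33%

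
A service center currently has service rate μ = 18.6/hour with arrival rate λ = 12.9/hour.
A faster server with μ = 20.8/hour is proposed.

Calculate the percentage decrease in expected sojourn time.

System 1: ρ₁ = 12.9/18.6 = 0.6935, W₁ = 1/(18.6-12.9) = 0.17544
System 2: ρ₂ = 12.9/20.8 = 0.6202, W₂ = 1/(20.8-12.9) = 0.12658
Improvement: (W₁-W₂)/W₁ = (0.17544-0.12658)/0.17544 = 27.85%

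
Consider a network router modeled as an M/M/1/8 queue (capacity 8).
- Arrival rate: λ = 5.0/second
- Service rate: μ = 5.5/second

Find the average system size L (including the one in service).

ρ = λ/μ = 5.0/5.5 = 0.909091
P₀ = (1-ρ)/(1-ρ^(K+1)) = (1-0.909091)/(1-0.909091^9) = 0.09091/0.5759 = 0.1579
P_K = P₀×ρ^K = 0.15785 × 0.909091^8 = 0.15785 × 0.46651 = 0.07364
L = ρ[1 - (K+1)ρ^K + Kρ^(K+1)] / [(1-ρ)(1-ρ^(K+1))]
L = 0.909091 × (1 - 9×0.46650775 + 8×0.42409800) / ((1 - 0.909091) × (1 - 0.42409800)) = 3.3724 packets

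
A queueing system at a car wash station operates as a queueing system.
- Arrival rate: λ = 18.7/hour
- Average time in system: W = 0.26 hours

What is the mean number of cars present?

Little's Law: L = λW
L = 18.7 × 0.26 = 4.8620 cars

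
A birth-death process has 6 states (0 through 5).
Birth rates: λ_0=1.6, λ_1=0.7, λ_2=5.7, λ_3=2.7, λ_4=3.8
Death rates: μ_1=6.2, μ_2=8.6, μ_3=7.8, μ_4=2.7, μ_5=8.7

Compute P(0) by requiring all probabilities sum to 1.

Ratios P(n)/P(0) = (λ₀···λₙ₋₁)/(μ₁···μₙ):
P(1)/P(0) = (1.6)/(6.2) = 0.2581
P(2)/P(0) = (1.6×0.7)/(6.2×8.6) = 0.02101
P(3)/P(0) = (1.6×0.7×5.7)/(6.2×8.6×7.8) = 0.01535
P(4)/P(0) = (1.6×0.7×5.7×2.7)/(6.2×8.6×7.8×2.7) = 0.01535
P(5)/P(0) = (1.6×0.7×5.7×2.7×3.8)/(6.2×8.6×7.8×2.7×8.7) = 0.006705

Normalization: ∑ P(n) = 1
P(0) × (1.0000 + 0.2581 + 0.02101 + 0.01535 + 0.01535 + 0.006705) = 1
P(0) × 1.3165 = 1
P(0) = 1/1.3165 = 0.7596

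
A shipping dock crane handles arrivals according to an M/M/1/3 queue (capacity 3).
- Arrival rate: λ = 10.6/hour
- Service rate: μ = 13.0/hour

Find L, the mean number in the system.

ρ = λ/μ = 10.6/13.0 = 0.81538
P₀ = (1-ρ)/(1-ρ^(K+1)) = (1-0.81538)/(1-0.81538^4) = 0.18462/0.55798 = 0.3309
P_K = P₀×ρ^K = 0.3309 × 0.81538^3 = 0.3309 × 0.5421 = 0.1794
L = ρ[1 - (K+1)ρ^K + Kρ^(K+1)] / [(1-ρ)(1-ρ^(K+1))]
L = 0.81538 × (1 - 4×0.542101 + 3×0.442018) / ((1 - 0.81538) × (1 - 0.442018)) = 1.2478 containers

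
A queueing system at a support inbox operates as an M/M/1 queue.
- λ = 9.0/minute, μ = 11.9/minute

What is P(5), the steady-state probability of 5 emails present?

ρ = λ/μ = 9.0/11.9 = 0.7563
P(n) = (1-ρ)ρⁿ
P(5) = (1-0.7563) × 0.7563^5
P(5) = 0.24370 × 0.24744
P(5) = 0.06030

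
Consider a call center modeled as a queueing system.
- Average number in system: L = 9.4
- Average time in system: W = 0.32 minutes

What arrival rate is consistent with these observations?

Little's Law: L = λW, so λ = L/W
λ = 9.4/0.32 = 29.3750 calls/minute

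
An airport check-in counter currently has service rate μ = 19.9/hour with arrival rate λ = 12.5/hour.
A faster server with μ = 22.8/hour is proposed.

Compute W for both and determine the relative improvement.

System 1: ρ₁ = 12.5/19.9 = 0.6281, W₁ = 1/(19.9-12.5) = 0.13514
System 2: ρ₂ = 12.5/22.8 = 0.5482, W₂ = 1/(22.8-12.5) = 0.097087
Improvement: (W₁-W₂)/W₁ = (0.13514-0.097087)/0.13514 = 28.16%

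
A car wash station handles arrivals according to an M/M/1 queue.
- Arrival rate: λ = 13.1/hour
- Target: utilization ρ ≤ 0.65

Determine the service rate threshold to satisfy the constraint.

ρ = λ/μ, so μ = λ/ρ
μ ≥ 13.1/0.65 = 20.1538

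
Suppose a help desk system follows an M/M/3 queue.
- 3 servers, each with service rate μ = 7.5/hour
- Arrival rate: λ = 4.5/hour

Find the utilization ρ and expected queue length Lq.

Traffic intensity: ρ = λ/(cμ) = 4.5/(3×7.5) = 0.2000
Since ρ = 0.2000 < 1, system is stable.
Offered load a = λ/μ = cρ = 4.5/7.5 = 0.6000
P₀ = [ Σₙ₌₀^2 aⁿ/n! + a^3/(3!(1-ρ)) ]⁻¹
Σ = a^0/0! + a^1/1! + a^2/2! = 1.0000 + 0.6000 + 0.1800 = 1.7800
a^3/(3!(1-ρ)) = 0.2160/(6 × 0.8000) = 0.04500
P₀ = 1/(1.7800 + 0.04500) = 0.5479
Lq = P₀·a^3·ρ / (3!(1-ρ)²) = 0.5479 × 0.2160 × 0.2000 / (6 × 0.6400) = 0.006164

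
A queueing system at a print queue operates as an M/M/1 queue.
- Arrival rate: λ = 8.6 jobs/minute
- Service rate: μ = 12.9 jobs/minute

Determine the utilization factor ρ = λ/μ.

Server utilization: ρ = λ/μ
ρ = 8.6/12.9 = 0.6667
The server is busy 66.67% of the time.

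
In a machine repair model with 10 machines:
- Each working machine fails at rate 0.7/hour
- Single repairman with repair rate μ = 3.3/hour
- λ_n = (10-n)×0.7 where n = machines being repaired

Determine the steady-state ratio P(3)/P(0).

P(3)/P(0) = ∏_{i=0}^{3-1} λ_i/μ_{i+1}
= (10-0)×0.7/3.3 × (10-1)×0.7/3.3 × (10-2)×0.7/3.3
= 6.8720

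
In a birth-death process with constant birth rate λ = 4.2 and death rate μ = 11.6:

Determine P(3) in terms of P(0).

For constant rates: P(n)/P(0) = (λ/μ)^n
P(3)/P(0) = (4.2/11.6)^3 = 0.36207^3 = 0.04747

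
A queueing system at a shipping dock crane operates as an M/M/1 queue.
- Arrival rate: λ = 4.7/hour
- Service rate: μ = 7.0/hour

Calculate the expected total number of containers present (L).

ρ = λ/μ = 4.7/7.0 = 0.6714
For M/M/1: L = λ/(μ-λ)
L = 4.7/(7.0-4.7) = 4.7/2.30
L = 2.0435 containers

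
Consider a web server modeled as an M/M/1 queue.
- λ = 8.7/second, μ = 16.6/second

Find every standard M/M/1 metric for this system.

Step 1: ρ = λ/μ = 8.7/16.6 = 0.5241
Step 2: L = λ/(μ-λ) = 8.7/7.90 = 1.1013
Step 3: Lq = λ²/(μ(μ-λ)) = 75.69/(16.6×7.90) = 0.5772
Step 4: W = 1/(μ-λ) = 1/7.90 = 0.126582
Step 5: Wq = λ/(μ(μ-λ)) = 8.7/(16.6×7.90) = 0.06634
Step 6: P(0) = 1-ρ = 0.4759
Verify: L = λW = 8.7×0.126582 = 1.1013 ✔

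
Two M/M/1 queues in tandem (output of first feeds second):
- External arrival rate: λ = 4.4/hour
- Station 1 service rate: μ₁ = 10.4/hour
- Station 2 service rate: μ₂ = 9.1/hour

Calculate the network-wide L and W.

By Jackson's theorem, each station behaves as independent M/M/1.
Station 1: ρ₁ = 4.4/10.4 = 0.4231, L₁ = ρ₁/(1-ρ₁) = λ/(μ₁-λ) = 4.4/6.00 = 0.7333
Station 2: ρ₂ = 4.4/9.1 = 0.4835, L₂ = ρ₂/(1-ρ₂) = λ/(μ₂-λ) = 4.4/4.70 = 0.9362
Total: L = L₁ + L₂ = 0.7333 + 0.9362 = 1.6695
W = L/λ = 1.6695/4.4 = 0.3794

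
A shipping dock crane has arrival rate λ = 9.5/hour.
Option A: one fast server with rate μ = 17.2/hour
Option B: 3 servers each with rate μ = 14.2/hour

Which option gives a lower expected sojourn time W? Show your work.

Option A: single server μ = 17.2 (M/M/1)
  ρ_A = 9.5/17.2 = 0.5523
  W_A = 1/(μ-λ) = 1/(17.2-9.5) = 1/7.70 = 0.1299

Option B: 3 servers μ = 14.2 (M/M/3)
  ρ_B = λ/(cμ) = 9.5/(3×14.2) = 0.2230
  Offered load a = λ/μ = cρ = 9.5/14.2 = 0.6690
  P₀ = [ Σₙ₌₀^2 aⁿ/n! + a^3/(3!(1-ρ)) ]⁻¹
  Σ = a^0/0! + a^1/1! + a^2/2! = 1.0000 + 0.6690 + 0.2238 = 1.8928
  a^3/(3!(1-ρ)) = 0.29944/(6 × 0.77700) = 0.06423
  P₀ = 1/(1.8928 + 0.06423) = 0.5110
  Lq = P₀·a^3·ρ / (3!(1-ρ)²) = 0.51098 × 0.29944 × 0.22300 / (6 × 0.60372) = 0.009420
  Wq_B = Lq/λ = 0.0094196/9.5 = 0.0009915
  W_B = Wq_B + 1/μ = 0.0009915 + 0.07042 = 0.07141

Since W_B = 0.07141 < W_A = 0.1299, Option B (multiple servers) has the shorter time in system.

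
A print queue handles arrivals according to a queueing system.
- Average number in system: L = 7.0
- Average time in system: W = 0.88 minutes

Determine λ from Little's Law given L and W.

Little's Law: L = λW, so λ = L/W
λ = 7.0/0.88 = 7.9545 jobs/minute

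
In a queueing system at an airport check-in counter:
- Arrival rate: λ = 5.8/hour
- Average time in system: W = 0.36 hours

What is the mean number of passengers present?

Little's Law: L = λW
L = 5.8 × 0.36 = 2.0880 passengers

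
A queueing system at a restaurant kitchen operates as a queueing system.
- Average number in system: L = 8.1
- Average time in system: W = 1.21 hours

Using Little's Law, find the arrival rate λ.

Little's Law: L = λW, so λ = L/W
λ = 8.1/1.21 = 6.6942 orders/hour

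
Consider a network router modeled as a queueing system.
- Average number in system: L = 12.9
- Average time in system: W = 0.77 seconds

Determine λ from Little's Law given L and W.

Little's Law: L = λW, so λ = L/W
λ = 12.9/0.77 = 16.7532 packets/second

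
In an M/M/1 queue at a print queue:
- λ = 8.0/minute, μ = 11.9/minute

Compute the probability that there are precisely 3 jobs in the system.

ρ = λ/μ = 8.0/11.9 = 0.67227
P(n) = (1-ρ)ρⁿ
P(3) = (1-0.67227) × 0.67227^3
P(3) = 0.32773 × 0.30383
P(3) = 0.09957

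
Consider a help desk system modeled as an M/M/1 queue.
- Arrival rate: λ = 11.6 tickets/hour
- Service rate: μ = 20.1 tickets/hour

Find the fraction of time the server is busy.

Server utilization: ρ = λ/μ
ρ = 11.6/20.1 = 0.5771
The server is busy 57.71% of the time.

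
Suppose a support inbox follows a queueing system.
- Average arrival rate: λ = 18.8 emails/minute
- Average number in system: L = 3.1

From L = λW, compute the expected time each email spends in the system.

Little's Law: L = λW, so W = L/λ
W = 3.1/18.8 = 0.1649 minutes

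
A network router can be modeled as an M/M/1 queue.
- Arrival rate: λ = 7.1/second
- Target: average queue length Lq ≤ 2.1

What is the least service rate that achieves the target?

For M/M/1: Lq = λ²/(μ(μ-λ))
Need Lq ≤ 2.1, i.e. μ(μ-λ) ≥ λ²/2.1
μ² - 7.1μ - 50.41/2.1 ≥ 0  →  μ² - 7.1μ - 24.00476 ≥ 0
Quadratic formula (positive root): μ = [λ + √(λ² + 4×24.00476)]/2
Discriminant: 50.41 + 4×24.00476 = 146.4290, √146.4290 = 12.1008
μ ≥ (7.1 + 12.1008)/2 = 9.6004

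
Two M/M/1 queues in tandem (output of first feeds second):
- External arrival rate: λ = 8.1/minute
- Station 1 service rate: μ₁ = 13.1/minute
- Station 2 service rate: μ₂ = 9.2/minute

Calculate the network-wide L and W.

By Jackson's theorem, each station behaves as independent M/M/1.
Station 1: ρ₁ = 8.1/13.1 = 0.6183, L₁ = ρ₁/(1-ρ₁) = λ/(μ₁-λ) = 8.1/5.00 = 1.6200
Station 2: ρ₂ = 8.1/9.2 = 0.8804, L₂ = ρ₂/(1-ρ₂) = λ/(μ₂-λ) = 8.1/1.10 = 7.3636
Total: L = L₁ + L₂ = 1.6200 + 7.3636 = 8.9836
W = L/λ = 8.9836/8.1 = 1.1091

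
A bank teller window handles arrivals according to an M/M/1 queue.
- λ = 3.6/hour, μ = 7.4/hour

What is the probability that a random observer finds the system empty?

ρ = λ/μ = 3.6/7.4 = 0.4865
P(0) = 1 - ρ = 1 - 0.4865 = 0.5135
The server is idle 51.35% of the time.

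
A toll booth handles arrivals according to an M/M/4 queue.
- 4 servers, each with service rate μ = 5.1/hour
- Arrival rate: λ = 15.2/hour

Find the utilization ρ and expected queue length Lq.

Traffic intensity: ρ = λ/(cμ) = 15.2/(4×5.1) = 0.7451
Since ρ = 0.7451 < 1, system is stable.
Offered load a = λ/μ = cρ = 15.2/5.1 = 2.9804
P₀ = [ Σₙ₌₀^3 aⁿ/n! + a^4/(4!(1-ρ)) ]⁻¹
Σ = a^0/0! + a^1/1! + a^2/2! + a^3/3! = 1.0000 + 2.9804 + 4.4414 + 4.4123 = 12.8341
a^4/(4!(1-ρ)) = 78.9030/(24 × 0.254902) = 12.8976
P₀ = 1/(12.8341 + 12.8976) = 0.03886
Lq = P₀·a^4·ρ / (4!(1-ρ)²) = 0.0388626 × 78.9030 × 0.745098 / (24 × 0.0649750) = 1.4651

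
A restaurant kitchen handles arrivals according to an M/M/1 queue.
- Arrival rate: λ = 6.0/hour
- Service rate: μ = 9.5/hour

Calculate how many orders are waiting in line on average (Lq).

ρ = λ/μ = 6.0/9.5 = 0.6316
For M/M/1: Lq = λ²/(μ(μ-λ))
Lq = 36.00/(9.5 × 3.50)
Lq = 1.0827 orders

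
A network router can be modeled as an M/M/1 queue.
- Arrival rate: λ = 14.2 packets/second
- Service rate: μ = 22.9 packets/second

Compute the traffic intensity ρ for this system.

Server utilization: ρ = λ/μ
ρ = 14.2/22.9 = 0.6201
The server is busy 62.01% of the time.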